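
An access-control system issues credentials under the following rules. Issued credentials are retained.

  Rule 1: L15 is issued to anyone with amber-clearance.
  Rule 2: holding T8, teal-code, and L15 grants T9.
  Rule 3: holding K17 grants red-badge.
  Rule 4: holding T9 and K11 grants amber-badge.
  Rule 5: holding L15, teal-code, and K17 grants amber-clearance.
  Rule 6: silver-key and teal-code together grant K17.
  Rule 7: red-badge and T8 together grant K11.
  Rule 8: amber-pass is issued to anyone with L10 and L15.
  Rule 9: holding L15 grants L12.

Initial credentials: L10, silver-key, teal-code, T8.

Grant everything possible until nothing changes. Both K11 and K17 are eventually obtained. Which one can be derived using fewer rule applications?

K17

K17: Holding silver-key and teal-code grants K17 (Rule 6). [1 rule application]
K11: Holding silver-key and teal-code grants K17 (Rule 6). Holding K17 grants red-badge (Rule 3). Holding red-badge and T8 grants K11 (Rule 7). [3 rule applications]
K17 needs fewer.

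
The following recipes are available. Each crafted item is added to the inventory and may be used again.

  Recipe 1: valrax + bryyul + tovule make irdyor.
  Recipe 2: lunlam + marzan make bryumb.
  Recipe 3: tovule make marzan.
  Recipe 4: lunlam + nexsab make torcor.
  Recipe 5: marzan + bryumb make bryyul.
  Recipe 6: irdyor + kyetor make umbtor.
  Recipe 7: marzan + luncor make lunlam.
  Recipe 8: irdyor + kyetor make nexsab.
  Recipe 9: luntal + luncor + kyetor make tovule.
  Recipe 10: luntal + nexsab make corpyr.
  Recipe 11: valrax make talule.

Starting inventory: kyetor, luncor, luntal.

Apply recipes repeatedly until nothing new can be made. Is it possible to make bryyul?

Using Recipe 9, luntal, luncor, and kyetor make tovule.
tovule → marzan (Recipe 3).
marzan + luncor → lunlam (Recipe 7).
lunlam + marzan → bryumb (Recipe 2).
Using Recipe 5, marzan and bryumb make bryyul.

Yes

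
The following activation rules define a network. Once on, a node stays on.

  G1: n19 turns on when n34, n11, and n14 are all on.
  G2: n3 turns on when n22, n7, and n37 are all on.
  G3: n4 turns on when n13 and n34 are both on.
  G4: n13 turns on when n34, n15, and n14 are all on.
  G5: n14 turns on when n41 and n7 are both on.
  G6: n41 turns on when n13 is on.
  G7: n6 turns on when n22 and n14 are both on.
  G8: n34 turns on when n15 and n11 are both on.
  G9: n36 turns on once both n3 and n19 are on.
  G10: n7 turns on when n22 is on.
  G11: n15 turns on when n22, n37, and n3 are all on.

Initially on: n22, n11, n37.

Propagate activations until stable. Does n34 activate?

G10: n22 on → n7 on.
G2: n22, n7, and n37 on → n3 on.
n22, n37, and n3 are on, so n15 turns on (G11).
n15 and n11 are on, so n34 turns on (G8).

Yes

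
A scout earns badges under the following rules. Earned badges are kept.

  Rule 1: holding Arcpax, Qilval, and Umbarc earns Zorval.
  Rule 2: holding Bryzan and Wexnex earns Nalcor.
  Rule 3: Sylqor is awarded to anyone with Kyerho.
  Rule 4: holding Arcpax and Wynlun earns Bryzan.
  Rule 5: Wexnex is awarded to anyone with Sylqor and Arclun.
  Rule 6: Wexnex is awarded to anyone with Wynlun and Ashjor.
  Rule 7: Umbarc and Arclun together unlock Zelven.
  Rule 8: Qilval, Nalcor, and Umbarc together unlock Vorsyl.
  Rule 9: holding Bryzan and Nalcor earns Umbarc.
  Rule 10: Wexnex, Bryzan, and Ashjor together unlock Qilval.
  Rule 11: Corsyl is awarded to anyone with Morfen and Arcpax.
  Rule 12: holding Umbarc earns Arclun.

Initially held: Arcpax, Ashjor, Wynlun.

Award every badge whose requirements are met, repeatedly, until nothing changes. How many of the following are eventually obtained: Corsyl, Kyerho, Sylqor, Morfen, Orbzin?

0

Corsyl would need Morfen and Arcpax (Rule 11), but Morfen is never earned.
No rule produces Kyerho, and it is not given.
Sylqor would need Kyerho (Rule 3), but Kyerho is never earned.
No rule produces Morfen, and it is not given.
No rule produces Orbzin, and it is not given.
None of the 5 are reached.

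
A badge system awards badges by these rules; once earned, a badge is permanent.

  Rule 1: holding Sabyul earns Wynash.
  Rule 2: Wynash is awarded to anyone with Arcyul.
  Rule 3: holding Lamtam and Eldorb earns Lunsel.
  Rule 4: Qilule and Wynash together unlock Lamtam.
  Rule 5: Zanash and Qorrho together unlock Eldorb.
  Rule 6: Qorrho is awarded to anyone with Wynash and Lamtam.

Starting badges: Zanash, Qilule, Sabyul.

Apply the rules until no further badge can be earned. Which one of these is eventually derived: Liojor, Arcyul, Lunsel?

Lunsel

With Sabyul, Wynash is earned (Rule 1).
With Qilule and Wynash, Lamtam is earned (Rule 4).
With Wynash and Lamtam, Qorrho is earned (Rule 6).
With Zanash and Qorrho, Eldorb is earned (Rule 5).
With Lamtam and Eldorb, Lunsel is earned (Rule 3).
No rule produces Liojor, and it is not given. No rule produces Arcyul, and it is not given.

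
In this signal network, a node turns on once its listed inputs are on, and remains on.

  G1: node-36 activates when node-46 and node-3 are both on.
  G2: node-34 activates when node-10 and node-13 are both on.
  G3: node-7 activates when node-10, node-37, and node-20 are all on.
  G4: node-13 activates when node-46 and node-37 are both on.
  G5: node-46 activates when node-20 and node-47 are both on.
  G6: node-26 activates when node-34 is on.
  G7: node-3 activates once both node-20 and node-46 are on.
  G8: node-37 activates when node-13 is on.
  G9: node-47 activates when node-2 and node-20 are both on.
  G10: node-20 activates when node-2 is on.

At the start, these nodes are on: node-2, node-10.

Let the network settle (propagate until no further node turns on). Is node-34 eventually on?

No

node-34 would need node-10 and node-13 (G2), but node-13 never turns on.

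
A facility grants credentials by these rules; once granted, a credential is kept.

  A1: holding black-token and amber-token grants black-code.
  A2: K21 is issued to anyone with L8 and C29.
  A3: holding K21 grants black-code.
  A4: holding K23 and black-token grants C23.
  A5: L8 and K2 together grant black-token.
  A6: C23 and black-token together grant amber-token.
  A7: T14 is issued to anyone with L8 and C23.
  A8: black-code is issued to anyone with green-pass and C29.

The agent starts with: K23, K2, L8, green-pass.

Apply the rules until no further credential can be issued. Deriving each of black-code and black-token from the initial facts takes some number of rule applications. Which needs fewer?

black-token: Holding L8 and K2 grants black-token (A5). [1 rule application]
black-code: Holding L8 and K2 grants black-token (A5). Holding K23 and black-token grants C23 (A4). Holding C23 and black-token grants amber-token (A6). Holding black-token and amber-token grants black-code (A1). [4 rule applications]
black-token needs fewer.

black-token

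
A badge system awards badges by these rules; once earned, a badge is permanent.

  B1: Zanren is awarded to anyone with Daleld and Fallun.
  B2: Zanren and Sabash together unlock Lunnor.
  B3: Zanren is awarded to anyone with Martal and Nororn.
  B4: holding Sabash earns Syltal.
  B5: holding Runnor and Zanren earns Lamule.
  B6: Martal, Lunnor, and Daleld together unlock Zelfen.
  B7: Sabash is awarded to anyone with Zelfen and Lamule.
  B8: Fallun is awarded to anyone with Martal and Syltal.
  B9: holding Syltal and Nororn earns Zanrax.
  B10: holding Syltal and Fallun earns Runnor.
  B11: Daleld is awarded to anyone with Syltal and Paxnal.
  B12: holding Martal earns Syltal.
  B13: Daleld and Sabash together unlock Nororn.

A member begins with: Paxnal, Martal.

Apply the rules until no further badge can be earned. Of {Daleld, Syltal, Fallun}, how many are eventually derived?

3

With Martal, Syltal is earned (B12).
With Syltal and Paxnal, Daleld is earned (B11).
With Martal and Syltal, Fallun is earned (B8).
Daleld: reached.
Syltal: reached.
Fallun: reached.
All 3 are reached.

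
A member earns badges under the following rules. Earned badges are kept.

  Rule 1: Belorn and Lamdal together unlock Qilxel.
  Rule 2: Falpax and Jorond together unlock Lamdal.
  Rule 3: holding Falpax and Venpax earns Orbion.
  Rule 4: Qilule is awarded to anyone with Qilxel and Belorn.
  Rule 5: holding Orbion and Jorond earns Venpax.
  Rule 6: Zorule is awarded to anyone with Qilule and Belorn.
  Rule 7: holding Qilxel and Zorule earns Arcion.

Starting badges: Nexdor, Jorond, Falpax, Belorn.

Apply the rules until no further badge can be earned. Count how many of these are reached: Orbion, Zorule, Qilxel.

With Falpax and Jorond, Lamdal is earned (Rule 2).
With Belorn and Lamdal, Qilxel is earned (Rule 1).
With Qilxel and Belorn, Qilule is earned (Rule 4).
With Qilule and Belorn, Zorule is earned (Rule 6).
Orbion would need Falpax and Venpax (Rule 3), but Venpax is never earned.
Zorule: reached.
Qilxel: reached.
Reached: Zorule and Qilxel — 2 of the 3.

2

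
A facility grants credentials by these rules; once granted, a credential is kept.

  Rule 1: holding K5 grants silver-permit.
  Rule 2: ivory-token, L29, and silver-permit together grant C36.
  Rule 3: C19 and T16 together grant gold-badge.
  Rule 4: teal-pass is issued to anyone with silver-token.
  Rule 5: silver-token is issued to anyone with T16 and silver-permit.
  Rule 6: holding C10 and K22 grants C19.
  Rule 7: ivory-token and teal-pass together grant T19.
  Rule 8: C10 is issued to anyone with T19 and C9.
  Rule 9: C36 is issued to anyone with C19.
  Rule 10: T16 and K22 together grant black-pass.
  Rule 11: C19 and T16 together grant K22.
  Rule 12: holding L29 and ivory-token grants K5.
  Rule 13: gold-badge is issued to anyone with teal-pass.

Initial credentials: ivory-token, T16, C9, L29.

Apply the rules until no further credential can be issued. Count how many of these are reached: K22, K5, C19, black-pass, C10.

Holding L29 and ivory-token grants K5 (Rule 12).
Holding K5 grants silver-permit (Rule 1).
Holding T16 and silver-permit grants silver-token (Rule 5).
Holding silver-token grants teal-pass (Rule 4).
Holding ivory-token and teal-pass grants T19 (Rule 7).
Holding T19 and C9 grants C10 (Rule 8).
K22 would need C19 and T16 (Rule 11), but C19 is never granted.
K5: reached.
C19 would need C10 and K22 (Rule 6), but K22 is never granted.
black-pass would need T16 and K22 (Rule 10), but K22 is never granted.
C10: reached.
Reached: K5 and C10 — 2 of the 5.

2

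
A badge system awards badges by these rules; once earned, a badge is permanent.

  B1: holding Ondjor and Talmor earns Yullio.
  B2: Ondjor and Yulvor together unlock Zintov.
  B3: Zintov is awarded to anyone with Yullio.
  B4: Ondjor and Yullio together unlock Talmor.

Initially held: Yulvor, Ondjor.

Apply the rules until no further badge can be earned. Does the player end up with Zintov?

With Ondjor and Yulvor, Zintov is earned (B2).

Yes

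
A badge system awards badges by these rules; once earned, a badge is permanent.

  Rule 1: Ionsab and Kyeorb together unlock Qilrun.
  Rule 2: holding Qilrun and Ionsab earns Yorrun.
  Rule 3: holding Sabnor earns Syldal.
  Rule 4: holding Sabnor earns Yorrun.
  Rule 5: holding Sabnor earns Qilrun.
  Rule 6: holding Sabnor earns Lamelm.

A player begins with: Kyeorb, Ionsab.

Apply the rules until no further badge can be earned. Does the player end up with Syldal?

Syldal would need Sabnor (Rule 3), but Sabnor is never earned.

No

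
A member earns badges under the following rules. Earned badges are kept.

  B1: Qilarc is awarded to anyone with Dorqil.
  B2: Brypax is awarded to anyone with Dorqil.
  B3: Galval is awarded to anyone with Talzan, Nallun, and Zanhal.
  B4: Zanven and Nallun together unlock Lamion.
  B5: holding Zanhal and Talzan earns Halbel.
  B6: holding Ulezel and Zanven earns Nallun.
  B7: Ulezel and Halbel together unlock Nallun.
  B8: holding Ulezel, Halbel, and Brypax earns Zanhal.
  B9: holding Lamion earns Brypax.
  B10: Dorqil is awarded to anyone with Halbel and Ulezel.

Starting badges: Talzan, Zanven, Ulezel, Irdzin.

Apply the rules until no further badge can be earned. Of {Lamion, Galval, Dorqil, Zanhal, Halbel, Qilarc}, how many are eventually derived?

1

With Ulezel and Zanven, Nallun is earned (B6).
With Zanven and Nallun, Lamion is earned (B4).
Lamion: reached.
Galval would need Talzan, Nallun, and Zanhal (B3), but Zanhal is never earned.
Dorqil would need Halbel and Ulezel (B10), but Halbel is never earned.
Zanhal would need Ulezel, Halbel, and Brypax (B8), but Halbel is never earned.
Halbel would need Zanhal and Talzan (B5), but Zanhal is never earned.
Qilarc would need Dorqil (B1), but Dorqil is never earned.
Reached: Lamion — 1 of the 6.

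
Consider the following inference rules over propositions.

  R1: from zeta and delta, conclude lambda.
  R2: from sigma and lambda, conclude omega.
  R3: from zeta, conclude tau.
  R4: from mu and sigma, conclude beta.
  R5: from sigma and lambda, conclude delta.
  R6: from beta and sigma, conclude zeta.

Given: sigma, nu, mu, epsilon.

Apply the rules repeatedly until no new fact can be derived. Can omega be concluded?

No

omega would need sigma and lambda (R2), but lambda is never established.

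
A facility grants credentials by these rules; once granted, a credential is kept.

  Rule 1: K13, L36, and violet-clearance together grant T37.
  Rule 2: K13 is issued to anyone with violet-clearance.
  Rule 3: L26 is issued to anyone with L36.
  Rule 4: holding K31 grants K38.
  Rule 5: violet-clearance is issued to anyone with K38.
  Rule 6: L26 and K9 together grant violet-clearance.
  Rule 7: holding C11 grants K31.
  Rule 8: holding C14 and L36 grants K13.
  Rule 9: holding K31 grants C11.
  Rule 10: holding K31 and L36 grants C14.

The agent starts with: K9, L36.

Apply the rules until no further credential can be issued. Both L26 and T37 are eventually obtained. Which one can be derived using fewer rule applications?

L26

L26: Holding L36 grants L26 (Rule 3). [1 rule application]
T37: Holding L36 grants L26 (Rule 3). Holding L26 and K9 grants violet-clearance (Rule 6). Holding violet-clearance grants K13 (Rule 2). Holding K13, L36, and violet-clearance grants T37 (Rule 1). [4 rule applications]
L26 needs fewer.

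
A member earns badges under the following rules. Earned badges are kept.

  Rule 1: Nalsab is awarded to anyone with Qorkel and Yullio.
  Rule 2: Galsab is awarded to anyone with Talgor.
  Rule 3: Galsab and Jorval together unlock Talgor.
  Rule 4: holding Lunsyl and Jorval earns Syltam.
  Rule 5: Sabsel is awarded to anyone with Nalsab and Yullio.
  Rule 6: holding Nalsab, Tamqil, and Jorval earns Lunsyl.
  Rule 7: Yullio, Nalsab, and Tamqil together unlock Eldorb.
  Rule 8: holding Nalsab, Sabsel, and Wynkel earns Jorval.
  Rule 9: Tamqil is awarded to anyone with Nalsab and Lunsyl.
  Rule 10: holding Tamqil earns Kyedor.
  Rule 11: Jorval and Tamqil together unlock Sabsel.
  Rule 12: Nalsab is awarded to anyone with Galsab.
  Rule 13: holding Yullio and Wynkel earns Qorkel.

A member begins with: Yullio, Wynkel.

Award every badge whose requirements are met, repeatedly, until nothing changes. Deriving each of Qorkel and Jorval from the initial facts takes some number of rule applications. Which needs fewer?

Qorkel

Qorkel: With Yullio and Wynkel, Qorkel is earned (Rule 13). [1 rule application]
Jorval: With Yullio and Wynkel, Qorkel is earned (Rule 13). With Qorkel and Yullio, Nalsab is earned (Rule 1). With Nalsab and Yullio, Sabsel is earned (Rule 5). With Nalsab, Sabsel, and Wynkel, Jorval is earned (Rule 8). [4 rule applications]
Qorkel needs fewer.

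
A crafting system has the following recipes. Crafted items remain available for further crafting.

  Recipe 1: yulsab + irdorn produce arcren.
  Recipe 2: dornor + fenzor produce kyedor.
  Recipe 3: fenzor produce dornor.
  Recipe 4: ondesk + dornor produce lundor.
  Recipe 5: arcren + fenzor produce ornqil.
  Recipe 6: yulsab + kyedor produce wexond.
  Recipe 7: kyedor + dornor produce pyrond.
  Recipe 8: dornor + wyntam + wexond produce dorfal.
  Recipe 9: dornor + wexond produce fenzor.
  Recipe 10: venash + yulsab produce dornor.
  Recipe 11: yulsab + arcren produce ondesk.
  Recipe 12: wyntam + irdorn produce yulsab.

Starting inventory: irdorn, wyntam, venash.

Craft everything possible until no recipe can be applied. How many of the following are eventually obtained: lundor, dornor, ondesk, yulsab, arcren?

wyntam + irdorn → yulsab (Recipe 12).
Using Recipe 1, yulsab and irdorn make arcren.
venash + yulsab → dornor (Recipe 10).
yulsab + arcren → ondesk (Recipe 11).
ondesk + dornor → lundor (Recipe 4).
lundor: reached.
dornor: reached.
ondesk: reached.
yulsab: reached.
arcren: reached.
All 5 are reached.

5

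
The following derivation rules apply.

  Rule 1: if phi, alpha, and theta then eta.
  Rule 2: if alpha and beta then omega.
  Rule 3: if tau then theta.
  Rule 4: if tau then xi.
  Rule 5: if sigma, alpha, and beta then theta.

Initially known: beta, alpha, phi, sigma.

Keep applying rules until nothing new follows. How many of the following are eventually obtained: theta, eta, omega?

From sigma, alpha, and beta, Rule 5 gives theta.
From alpha and beta, Rule 2 gives omega.
phi, alpha, and theta hold, so eta follows (Rule 1).
theta: reached.
eta: reached.
omega: reached.
All 3 are reached.

3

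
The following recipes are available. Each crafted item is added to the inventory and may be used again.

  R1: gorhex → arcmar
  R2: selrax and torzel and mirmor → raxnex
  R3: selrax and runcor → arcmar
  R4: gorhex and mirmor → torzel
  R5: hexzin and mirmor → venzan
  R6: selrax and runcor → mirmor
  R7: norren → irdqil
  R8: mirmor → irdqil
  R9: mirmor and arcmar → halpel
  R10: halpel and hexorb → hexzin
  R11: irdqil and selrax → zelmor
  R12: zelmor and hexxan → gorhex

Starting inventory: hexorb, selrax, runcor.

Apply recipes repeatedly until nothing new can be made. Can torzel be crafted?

torzel would need gorhex and mirmor (R4), but gorhex is never obtained.

No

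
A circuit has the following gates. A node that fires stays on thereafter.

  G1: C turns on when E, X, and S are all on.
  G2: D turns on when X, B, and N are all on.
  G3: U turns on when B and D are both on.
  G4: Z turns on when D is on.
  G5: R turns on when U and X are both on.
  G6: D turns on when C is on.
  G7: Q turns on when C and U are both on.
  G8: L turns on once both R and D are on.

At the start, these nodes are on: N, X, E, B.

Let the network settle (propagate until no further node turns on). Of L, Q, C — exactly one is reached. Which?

G2: X, B, and N on → D on.
G3: B and D on → U on.
U and X are on, so R turns on (G5).
R and D are on, so L turns on (G8).
Q would need C and U (G7), but C never turns on. C would need E, X, and S (G1), but S never turns on.

L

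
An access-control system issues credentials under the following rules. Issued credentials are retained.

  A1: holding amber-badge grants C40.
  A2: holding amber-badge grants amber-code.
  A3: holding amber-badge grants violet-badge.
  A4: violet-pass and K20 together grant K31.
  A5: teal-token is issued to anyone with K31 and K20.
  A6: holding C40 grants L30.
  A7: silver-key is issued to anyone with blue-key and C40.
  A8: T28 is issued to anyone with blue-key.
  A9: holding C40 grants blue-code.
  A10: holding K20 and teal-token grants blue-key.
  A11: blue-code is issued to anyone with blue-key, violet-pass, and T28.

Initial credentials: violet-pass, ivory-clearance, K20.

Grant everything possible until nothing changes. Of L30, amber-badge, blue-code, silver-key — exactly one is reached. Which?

blue-code

Holding violet-pass and K20 grants K31 (A4).
Holding K31 and K20 grants teal-token (A5).
Holding K20 and teal-token grants blue-key (A10).
Holding blue-key grants T28 (A8).
Holding blue-key, violet-pass, and T28 grants blue-code (A11).
No rule produces amber-badge, and it is not given. silver-key would need blue-key and C40 (A7), but C40 is never granted. L30 would need C40 (A6), but C40 is never granted.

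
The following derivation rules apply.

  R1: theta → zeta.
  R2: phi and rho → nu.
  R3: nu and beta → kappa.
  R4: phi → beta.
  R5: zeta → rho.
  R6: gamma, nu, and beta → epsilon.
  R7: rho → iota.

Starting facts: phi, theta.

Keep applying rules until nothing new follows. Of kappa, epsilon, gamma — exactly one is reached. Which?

From theta, R1 gives zeta.
phi holds, so beta follows (R4).
From zeta, R5 gives rho.
phi and rho hold, so nu follows (R2).
From nu and beta, R3 gives kappa.
No rule produces gamma, and it is not given. epsilon would need gamma, nu, and beta (R6), but gamma is never established.

kappa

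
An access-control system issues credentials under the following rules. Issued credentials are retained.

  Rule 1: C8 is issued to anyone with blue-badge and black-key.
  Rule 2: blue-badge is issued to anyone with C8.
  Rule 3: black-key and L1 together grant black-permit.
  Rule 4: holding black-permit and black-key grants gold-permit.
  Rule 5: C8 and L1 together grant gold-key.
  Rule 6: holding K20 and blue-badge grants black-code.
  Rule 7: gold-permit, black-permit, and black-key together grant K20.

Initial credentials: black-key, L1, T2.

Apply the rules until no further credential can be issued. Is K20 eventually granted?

Holding black-key and L1 grants black-permit (Rule 3).
Holding black-permit and black-key grants gold-permit (Rule 4).
Holding gold-permit, black-permit, and black-key grants K20 (Rule 7).

Yes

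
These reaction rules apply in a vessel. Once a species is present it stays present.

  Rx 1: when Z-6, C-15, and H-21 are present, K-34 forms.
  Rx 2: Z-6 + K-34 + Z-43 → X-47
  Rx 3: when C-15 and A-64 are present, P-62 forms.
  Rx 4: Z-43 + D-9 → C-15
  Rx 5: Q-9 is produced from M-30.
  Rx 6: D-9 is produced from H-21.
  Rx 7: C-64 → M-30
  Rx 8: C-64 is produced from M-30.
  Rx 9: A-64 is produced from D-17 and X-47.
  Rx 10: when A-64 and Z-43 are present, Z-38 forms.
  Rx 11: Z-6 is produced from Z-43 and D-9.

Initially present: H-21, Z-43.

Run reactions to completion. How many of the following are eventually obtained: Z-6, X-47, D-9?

3

H-21 present → D-9 forms (Rx 6).
Z-43 and D-9 present → Z-6 forms (Rx 11).
Z-43 and D-9 present → C-15 forms (Rx 4).
Z-6, C-15, and H-21 present → K-34 forms (Rx 1).
Z-6, K-34, and Z-43 present → X-47 forms (Rx 2).
Z-6: reached.
X-47: reached.
D-9: reached.
All 3 are reached.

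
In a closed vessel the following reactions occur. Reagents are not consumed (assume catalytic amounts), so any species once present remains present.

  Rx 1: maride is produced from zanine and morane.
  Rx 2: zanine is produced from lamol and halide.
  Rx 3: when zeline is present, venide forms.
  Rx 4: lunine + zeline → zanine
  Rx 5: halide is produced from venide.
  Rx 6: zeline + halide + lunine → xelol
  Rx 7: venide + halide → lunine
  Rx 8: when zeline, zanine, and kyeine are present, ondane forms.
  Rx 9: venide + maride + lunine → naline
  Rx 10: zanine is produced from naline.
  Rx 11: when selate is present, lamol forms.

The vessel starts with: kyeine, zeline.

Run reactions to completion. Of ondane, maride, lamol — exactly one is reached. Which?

zeline present → venide forms (Rx 3).
venide present → halide forms (Rx 5).
venide and halide present → lunine forms (Rx 7).
lunine and zeline present → zanine forms (Rx 4).
zeline, zanine, and kyeine present → ondane forms (Rx 8).
maride would need zanine and morane (Rx 1), but morane never forms. lamol would need selate (Rx 11), but selate never forms.

ondane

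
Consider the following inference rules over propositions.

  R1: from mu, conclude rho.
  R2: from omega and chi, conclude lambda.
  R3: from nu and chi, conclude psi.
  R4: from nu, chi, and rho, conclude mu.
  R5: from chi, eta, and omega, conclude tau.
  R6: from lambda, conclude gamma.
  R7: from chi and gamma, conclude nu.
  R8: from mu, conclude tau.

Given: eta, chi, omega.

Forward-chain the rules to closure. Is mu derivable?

mu would need nu, chi, and rho (R4), but rho is never established.

No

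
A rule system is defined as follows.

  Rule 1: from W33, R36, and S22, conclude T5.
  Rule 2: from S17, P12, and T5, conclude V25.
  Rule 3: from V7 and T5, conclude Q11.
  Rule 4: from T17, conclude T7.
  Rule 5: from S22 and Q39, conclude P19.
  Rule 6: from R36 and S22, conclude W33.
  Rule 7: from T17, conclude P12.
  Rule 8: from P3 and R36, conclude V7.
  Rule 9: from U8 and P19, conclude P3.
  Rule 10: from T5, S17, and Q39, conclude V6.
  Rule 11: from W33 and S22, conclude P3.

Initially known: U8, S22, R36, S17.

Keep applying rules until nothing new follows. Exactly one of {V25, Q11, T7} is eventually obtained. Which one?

Q11

R36 and S22 hold, so W33 follows (Rule 6).
W33, R36, and S22 hold, so T5 follows (Rule 1).
W33 and S22 hold, so P3 follows (Rule 11).
P3 and R36 hold, so V7 follows (Rule 8).
From V7 and T5, Rule 3 gives Q11.
T7 would need T17 (Rule 4), but T17 is never established. V25 would need S17, P12, and T5 (Rule 2), but P12 is never established.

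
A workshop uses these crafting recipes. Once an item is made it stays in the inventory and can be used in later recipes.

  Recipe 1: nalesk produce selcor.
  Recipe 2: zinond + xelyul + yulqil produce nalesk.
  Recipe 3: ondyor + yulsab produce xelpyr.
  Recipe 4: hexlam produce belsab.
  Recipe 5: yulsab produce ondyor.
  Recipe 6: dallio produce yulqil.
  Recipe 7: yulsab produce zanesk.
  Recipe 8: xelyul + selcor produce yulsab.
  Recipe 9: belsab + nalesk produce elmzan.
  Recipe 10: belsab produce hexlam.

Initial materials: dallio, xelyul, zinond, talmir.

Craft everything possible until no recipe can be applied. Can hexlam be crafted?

hexlam would need belsab (Recipe 10), but belsab is never obtained.

No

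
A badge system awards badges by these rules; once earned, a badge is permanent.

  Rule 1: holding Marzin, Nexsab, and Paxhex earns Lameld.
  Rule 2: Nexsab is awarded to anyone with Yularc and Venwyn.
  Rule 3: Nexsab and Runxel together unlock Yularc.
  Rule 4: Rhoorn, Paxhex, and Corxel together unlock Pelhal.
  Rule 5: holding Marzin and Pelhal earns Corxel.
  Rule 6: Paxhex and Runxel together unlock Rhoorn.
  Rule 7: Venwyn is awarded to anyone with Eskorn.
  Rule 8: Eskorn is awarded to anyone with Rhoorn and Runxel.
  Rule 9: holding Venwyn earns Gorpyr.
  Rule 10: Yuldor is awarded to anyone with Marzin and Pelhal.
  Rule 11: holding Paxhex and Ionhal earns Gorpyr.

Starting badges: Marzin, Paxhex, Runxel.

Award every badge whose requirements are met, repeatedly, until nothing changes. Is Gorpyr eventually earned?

Yes

With Paxhex and Runxel, Rhoorn is earned (Rule 6).
With Rhoorn and Runxel, Eskorn is earned (Rule 8).
With Eskorn, Venwyn is earned (Rule 7).
With Venwyn, Gorpyr is earned (Rule 9).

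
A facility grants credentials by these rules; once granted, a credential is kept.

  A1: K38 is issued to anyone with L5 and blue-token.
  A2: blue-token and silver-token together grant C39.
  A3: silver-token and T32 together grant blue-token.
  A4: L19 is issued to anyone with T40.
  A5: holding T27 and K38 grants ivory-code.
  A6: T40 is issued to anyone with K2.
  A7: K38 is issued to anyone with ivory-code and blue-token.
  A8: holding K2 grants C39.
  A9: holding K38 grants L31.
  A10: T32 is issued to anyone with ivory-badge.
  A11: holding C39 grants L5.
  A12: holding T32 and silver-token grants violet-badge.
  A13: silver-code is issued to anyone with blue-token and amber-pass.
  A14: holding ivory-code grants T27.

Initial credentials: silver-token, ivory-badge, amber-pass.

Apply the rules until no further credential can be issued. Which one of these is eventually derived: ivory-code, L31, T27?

Holding ivory-badge grants T32 (A10).
Holding silver-token and T32 grants blue-token (A3).
Holding blue-token and silver-token grants C39 (A2).
Holding C39 grants L5 (A11).
Holding L5 and blue-token grants K38 (A1).
Holding K38 grants L31 (A9).
T27 would need ivory-code (A14), but ivory-code is never granted. ivory-code would need T27 and K38 (A5), but T27 is never granted.

L31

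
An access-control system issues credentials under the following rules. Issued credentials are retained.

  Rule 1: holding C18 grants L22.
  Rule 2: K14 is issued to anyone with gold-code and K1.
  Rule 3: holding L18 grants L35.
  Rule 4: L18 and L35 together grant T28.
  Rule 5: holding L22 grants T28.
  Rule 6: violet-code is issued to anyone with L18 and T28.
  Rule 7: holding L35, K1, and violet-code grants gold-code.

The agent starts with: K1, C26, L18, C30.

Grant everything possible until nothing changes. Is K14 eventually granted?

Yes

Holding L18 grants L35 (Rule 3).
Holding L18 and L35 grants T28 (Rule 4).
Holding L18 and T28 grants violet-code (Rule 6).
Holding L35, K1, and violet-code grants gold-code (Rule 7).
Holding gold-code and K1 grants K14 (Rule 2).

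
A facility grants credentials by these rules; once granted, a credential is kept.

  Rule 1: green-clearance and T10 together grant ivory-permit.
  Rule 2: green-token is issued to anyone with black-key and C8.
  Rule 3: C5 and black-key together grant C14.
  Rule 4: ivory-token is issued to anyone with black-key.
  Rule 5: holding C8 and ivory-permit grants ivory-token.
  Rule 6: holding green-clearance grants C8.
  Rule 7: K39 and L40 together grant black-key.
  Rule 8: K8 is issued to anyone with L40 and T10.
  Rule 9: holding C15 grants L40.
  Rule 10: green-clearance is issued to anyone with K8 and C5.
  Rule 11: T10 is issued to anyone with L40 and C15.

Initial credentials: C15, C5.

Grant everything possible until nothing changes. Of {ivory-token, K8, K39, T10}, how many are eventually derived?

3

Holding C15 grants L40 (Rule 9).
Holding L40 and C15 grants T10 (Rule 11).
Holding L40 and T10 grants K8 (Rule 8).
Holding K8 and C5 grants green-clearance (Rule 10).
Holding green-clearance and T10 grants ivory-permit (Rule 1).
Holding green-clearance grants C8 (Rule 6).
Holding C8 and ivory-permit grants ivory-token (Rule 5).
ivory-token: reached.
K8: reached.
No rule produces K39, and it is not given.
T10: reached.
Reached: ivory-token, K8, and T10 — 3 of the 4.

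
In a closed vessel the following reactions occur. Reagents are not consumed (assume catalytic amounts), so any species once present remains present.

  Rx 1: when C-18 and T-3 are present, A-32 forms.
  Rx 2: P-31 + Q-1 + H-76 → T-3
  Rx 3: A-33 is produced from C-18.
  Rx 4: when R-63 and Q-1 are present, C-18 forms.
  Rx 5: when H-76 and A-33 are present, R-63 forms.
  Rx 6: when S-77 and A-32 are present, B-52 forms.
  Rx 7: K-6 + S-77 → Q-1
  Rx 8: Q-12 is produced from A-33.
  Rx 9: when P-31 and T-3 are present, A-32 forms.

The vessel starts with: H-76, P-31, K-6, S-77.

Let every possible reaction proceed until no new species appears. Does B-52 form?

Yes

K-6 and S-77 present → Q-1 forms (Rx 7).
P-31, Q-1, and H-76 present → T-3 forms (Rx 2).
P-31 and T-3 present → A-32 forms (Rx 9).
S-77 and A-32 present → B-52 forms (Rx 6).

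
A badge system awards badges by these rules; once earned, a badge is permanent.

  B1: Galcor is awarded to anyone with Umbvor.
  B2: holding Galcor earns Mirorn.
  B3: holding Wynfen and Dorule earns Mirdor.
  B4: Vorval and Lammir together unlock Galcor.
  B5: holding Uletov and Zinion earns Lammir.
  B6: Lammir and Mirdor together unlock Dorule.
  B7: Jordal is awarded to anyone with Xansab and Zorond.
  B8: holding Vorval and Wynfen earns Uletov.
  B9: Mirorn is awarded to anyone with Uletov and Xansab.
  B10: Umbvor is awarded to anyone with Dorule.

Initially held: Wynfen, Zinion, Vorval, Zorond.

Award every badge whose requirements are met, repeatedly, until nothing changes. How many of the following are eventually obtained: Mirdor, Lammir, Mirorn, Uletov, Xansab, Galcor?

With Vorval and Wynfen, Uletov is earned (B8).
With Uletov and Zinion, Lammir is earned (B5).
With Vorval and Lammir, Galcor is earned (B4).
With Galcor, Mirorn is earned (B2).
Mirdor would need Wynfen and Dorule (B3), but Dorule is never earned.
Lammir: reached.
Mirorn: reached.
Uletov: reached.
No rule produces Xansab, and it is not given.
Galcor: reached.
Reached: Lammir, Mirorn, Uletov, and Galcor — 4 of the 6.

4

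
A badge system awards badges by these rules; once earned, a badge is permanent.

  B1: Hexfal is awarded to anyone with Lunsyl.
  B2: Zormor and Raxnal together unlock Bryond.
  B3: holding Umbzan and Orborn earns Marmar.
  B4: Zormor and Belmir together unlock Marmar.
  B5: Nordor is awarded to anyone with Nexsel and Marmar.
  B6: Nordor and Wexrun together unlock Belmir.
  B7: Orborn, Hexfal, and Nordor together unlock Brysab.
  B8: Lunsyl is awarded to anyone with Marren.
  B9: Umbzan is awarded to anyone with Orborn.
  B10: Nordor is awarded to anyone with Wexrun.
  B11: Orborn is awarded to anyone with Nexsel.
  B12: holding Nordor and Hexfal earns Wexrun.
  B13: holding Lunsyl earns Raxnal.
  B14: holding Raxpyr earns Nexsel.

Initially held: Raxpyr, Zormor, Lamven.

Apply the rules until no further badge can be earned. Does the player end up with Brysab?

Brysab would need Orborn, Hexfal, and Nordor (B7), but Hexfal is never earned.

No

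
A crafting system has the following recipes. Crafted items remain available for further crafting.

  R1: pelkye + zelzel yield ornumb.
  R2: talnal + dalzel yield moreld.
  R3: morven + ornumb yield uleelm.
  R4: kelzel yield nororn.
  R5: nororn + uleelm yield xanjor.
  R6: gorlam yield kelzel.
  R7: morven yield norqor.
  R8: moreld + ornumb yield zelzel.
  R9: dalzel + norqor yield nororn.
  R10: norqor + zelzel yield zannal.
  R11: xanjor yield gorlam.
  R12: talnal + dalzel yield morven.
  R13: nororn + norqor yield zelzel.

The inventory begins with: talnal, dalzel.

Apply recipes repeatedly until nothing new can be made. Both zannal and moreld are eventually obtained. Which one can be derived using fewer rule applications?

moreld: talnal + dalzel → moreld (R2). [1 rule application]
zannal: talnal + dalzel → morven (R12). Using R7, morven makes norqor. dalzel + norqor → nororn (R9). Using R13, nororn and norqor make zelzel. Using R10, norqor and zelzel make zannal. [5 rule applications]
moreld needs fewer.

moreld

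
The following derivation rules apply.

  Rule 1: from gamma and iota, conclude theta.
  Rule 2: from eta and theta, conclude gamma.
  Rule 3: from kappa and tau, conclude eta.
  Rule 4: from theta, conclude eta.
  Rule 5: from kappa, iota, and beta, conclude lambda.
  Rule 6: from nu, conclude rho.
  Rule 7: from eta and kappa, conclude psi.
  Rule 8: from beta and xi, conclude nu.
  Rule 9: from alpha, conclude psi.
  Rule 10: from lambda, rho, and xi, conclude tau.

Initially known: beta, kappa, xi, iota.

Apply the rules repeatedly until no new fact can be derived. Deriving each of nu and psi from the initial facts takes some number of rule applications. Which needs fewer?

nu: beta and xi hold, so nu follows (Rule 8). [1 rule application]
psi: From beta and xi, Rule 8 gives nu. kappa, iota, and beta hold, so lambda follows (Rule 5). From nu, Rule 6 gives rho. From lambda, rho, and xi, Rule 10 gives tau. From kappa and tau, Rule 3 gives eta. eta and kappa hold, so psi follows (Rule 7). [6 rule applications]
nu needs fewer.

nu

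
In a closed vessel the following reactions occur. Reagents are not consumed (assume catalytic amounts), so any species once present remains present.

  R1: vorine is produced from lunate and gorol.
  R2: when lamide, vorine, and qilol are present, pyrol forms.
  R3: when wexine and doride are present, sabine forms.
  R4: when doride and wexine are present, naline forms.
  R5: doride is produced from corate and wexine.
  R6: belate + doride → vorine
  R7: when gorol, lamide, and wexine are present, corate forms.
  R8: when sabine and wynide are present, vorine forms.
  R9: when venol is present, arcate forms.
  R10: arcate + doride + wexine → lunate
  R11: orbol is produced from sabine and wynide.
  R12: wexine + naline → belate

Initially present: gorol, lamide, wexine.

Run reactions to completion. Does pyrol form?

No

pyrol would need lamide, vorine, and qilol (R2), but qilol never forms.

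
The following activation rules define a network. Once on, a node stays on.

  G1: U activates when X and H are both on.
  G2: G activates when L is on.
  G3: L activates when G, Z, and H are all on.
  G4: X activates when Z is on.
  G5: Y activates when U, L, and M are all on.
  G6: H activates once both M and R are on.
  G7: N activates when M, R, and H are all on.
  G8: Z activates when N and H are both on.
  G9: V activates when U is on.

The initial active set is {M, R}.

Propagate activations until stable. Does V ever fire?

M and R are on, so H activates (G6).
G7: M, R, and H on → N on.
G8: N and H on → Z on.
G4: Z on → X on.
G1: X and H on → U on.
U is on, so V activates (G9).

Yes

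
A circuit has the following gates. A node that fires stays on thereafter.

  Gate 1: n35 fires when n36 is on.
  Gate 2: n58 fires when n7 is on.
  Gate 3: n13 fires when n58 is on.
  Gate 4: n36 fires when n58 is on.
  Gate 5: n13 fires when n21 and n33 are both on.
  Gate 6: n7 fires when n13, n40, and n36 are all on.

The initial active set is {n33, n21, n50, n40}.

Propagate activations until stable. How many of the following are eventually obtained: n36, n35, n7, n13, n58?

1

n21 and n33 are on, so n13 fires (Gate 5).
n36 would need n58 (Gate 4), but n58 never turns on.
n35 would need n36 (Gate 1), but n36 never turns on.
n7 would need n13, n40, and n36 (Gate 6), but n36 never turns on.
n13: reached.
n58 would need n7 (Gate 2), but n7 never turns on.
Reached: n13 — 1 of the 5.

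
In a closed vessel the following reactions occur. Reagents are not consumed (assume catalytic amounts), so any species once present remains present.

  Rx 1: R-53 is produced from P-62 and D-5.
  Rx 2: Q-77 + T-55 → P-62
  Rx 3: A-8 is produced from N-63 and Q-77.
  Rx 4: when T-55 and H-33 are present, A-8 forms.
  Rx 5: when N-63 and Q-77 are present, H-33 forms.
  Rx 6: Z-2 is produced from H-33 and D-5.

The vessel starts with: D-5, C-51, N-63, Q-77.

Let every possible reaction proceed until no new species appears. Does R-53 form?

No

R-53 would need P-62 and D-5 (Rx 1), but P-62 never forms.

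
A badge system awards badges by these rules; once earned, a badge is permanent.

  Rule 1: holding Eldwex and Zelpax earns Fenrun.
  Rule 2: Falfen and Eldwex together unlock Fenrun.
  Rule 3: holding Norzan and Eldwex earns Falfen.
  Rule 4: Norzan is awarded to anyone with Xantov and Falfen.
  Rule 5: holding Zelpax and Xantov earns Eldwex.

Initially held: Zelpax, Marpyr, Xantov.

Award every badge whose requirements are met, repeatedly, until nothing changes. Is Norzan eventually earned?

Norzan would need Xantov and Falfen (Rule 4), but Falfen is never earned.

No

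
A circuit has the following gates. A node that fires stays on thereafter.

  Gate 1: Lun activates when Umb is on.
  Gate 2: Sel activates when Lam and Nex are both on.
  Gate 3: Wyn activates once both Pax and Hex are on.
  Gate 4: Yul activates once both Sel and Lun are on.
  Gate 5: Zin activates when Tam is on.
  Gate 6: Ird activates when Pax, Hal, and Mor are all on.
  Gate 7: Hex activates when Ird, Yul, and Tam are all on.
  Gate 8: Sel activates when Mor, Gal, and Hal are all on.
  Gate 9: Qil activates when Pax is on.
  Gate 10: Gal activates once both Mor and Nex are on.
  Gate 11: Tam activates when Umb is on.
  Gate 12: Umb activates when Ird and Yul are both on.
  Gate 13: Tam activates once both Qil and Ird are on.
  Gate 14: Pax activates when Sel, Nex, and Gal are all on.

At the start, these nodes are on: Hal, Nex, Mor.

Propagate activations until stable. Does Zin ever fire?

Gate 10: Mor and Nex on → Gal on.
Mor, Gal, and Hal are on, so Sel activates (Gate 8).
Gate 14: Sel, Nex, and Gal on → Pax on.
Gate 9: Pax on → Qil on.
Gate 6: Pax, Hal, and Mor on → Ird on.
Qil and Ird are on, so Tam activates (Gate 13).
Gate 5: Tam on → Zin on.

Yes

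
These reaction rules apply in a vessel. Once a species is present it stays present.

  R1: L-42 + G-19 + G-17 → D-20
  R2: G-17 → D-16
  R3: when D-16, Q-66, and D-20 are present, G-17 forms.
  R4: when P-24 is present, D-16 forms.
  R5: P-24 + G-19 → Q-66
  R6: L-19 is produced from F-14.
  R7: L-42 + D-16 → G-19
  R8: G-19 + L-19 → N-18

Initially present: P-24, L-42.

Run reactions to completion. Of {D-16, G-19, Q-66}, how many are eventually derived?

3

P-24 present → D-16 forms (R4).
L-42 and D-16 present → G-19 forms (R7).
P-24 and G-19 present → Q-66 forms (R5).
D-16: reached.
G-19: reached.
Q-66: reached.
All 3 are reached.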